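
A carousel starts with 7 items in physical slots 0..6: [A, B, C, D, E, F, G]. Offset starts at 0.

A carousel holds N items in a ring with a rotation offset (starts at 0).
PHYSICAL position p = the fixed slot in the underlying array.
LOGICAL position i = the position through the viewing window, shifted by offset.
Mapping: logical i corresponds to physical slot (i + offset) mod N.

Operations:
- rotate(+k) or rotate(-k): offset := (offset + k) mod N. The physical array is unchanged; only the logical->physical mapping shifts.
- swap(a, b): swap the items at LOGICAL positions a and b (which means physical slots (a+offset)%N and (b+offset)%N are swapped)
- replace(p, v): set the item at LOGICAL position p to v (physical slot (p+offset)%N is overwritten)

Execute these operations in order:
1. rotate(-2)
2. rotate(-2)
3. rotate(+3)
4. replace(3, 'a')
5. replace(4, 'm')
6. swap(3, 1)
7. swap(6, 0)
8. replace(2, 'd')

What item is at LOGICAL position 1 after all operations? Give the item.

After op 1 (rotate(-2)): offset=5, physical=[A,B,C,D,E,F,G], logical=[F,G,A,B,C,D,E]
After op 2 (rotate(-2)): offset=3, physical=[A,B,C,D,E,F,G], logical=[D,E,F,G,A,B,C]
After op 3 (rotate(+3)): offset=6, physical=[A,B,C,D,E,F,G], logical=[G,A,B,C,D,E,F]
After op 4 (replace(3, 'a')): offset=6, physical=[A,B,a,D,E,F,G], logical=[G,A,B,a,D,E,F]
After op 5 (replace(4, 'm')): offset=6, physical=[A,B,a,m,E,F,G], logical=[G,A,B,a,m,E,F]
After op 6 (swap(3, 1)): offset=6, physical=[a,B,A,m,E,F,G], logical=[G,a,B,A,m,E,F]
After op 7 (swap(6, 0)): offset=6, physical=[a,B,A,m,E,G,F], logical=[F,a,B,A,m,E,G]
After op 8 (replace(2, 'd')): offset=6, physical=[a,d,A,m,E,G,F], logical=[F,a,d,A,m,E,G]

Answer: a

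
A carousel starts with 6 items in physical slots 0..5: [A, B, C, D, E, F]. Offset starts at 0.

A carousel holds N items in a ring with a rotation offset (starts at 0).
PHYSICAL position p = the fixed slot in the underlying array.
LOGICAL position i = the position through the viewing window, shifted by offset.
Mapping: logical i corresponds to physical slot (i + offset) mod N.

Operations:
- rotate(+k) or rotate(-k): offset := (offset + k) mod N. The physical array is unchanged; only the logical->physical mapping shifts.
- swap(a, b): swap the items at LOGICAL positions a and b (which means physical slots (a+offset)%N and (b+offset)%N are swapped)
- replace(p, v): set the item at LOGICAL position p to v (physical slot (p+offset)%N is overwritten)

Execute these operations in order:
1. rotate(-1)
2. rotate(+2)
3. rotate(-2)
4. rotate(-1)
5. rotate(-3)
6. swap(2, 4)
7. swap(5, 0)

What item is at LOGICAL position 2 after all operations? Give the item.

After op 1 (rotate(-1)): offset=5, physical=[A,B,C,D,E,F], logical=[F,A,B,C,D,E]
After op 2 (rotate(+2)): offset=1, physical=[A,B,C,D,E,F], logical=[B,C,D,E,F,A]
After op 3 (rotate(-2)): offset=5, physical=[A,B,C,D,E,F], logical=[F,A,B,C,D,E]
After op 4 (rotate(-1)): offset=4, physical=[A,B,C,D,E,F], logical=[E,F,A,B,C,D]
After op 5 (rotate(-3)): offset=1, physical=[A,B,C,D,E,F], logical=[B,C,D,E,F,A]
After op 6 (swap(2, 4)): offset=1, physical=[A,B,C,F,E,D], logical=[B,C,F,E,D,A]
After op 7 (swap(5, 0)): offset=1, physical=[B,A,C,F,E,D], logical=[A,C,F,E,D,B]

Answer: F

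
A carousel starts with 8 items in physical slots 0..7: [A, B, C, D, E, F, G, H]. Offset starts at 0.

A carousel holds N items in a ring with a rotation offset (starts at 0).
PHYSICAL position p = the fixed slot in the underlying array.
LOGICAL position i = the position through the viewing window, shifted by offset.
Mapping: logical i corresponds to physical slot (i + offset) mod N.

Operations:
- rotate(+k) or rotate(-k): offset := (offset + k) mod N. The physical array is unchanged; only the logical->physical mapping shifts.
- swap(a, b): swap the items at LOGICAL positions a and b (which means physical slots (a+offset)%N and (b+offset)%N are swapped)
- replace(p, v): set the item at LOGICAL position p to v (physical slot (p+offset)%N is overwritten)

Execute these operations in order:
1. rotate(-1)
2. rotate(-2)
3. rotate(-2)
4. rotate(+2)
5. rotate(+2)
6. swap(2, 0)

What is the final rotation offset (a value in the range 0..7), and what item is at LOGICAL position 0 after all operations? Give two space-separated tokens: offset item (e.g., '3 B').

After op 1 (rotate(-1)): offset=7, physical=[A,B,C,D,E,F,G,H], logical=[H,A,B,C,D,E,F,G]
After op 2 (rotate(-2)): offset=5, physical=[A,B,C,D,E,F,G,H], logical=[F,G,H,A,B,C,D,E]
After op 3 (rotate(-2)): offset=3, physical=[A,B,C,D,E,F,G,H], logical=[D,E,F,G,H,A,B,C]
After op 4 (rotate(+2)): offset=5, physical=[A,B,C,D,E,F,G,H], logical=[F,G,H,A,B,C,D,E]
After op 5 (rotate(+2)): offset=7, physical=[A,B,C,D,E,F,G,H], logical=[H,A,B,C,D,E,F,G]
After op 6 (swap(2, 0)): offset=7, physical=[A,H,C,D,E,F,G,B], logical=[B,A,H,C,D,E,F,G]

Answer: 7 B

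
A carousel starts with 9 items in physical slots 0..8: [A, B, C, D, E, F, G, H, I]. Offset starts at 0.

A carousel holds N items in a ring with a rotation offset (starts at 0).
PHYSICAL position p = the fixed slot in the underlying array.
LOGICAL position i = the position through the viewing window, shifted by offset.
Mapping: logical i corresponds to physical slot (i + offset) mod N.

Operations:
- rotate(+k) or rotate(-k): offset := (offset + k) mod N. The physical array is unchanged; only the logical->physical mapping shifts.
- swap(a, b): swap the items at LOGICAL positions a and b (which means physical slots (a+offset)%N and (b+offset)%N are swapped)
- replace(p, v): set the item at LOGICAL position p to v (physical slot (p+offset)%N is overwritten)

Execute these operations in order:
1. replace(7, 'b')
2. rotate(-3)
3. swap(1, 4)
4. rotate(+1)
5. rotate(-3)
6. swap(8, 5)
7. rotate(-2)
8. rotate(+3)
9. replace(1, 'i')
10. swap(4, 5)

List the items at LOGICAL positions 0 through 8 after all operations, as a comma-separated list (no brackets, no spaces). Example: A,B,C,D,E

After op 1 (replace(7, 'b')): offset=0, physical=[A,B,C,D,E,F,G,b,I], logical=[A,B,C,D,E,F,G,b,I]
After op 2 (rotate(-3)): offset=6, physical=[A,B,C,D,E,F,G,b,I], logical=[G,b,I,A,B,C,D,E,F]
After op 3 (swap(1, 4)): offset=6, physical=[A,b,C,D,E,F,G,B,I], logical=[G,B,I,A,b,C,D,E,F]
After op 4 (rotate(+1)): offset=7, physical=[A,b,C,D,E,F,G,B,I], logical=[B,I,A,b,C,D,E,F,G]
After op 5 (rotate(-3)): offset=4, physical=[A,b,C,D,E,F,G,B,I], logical=[E,F,G,B,I,A,b,C,D]
After op 6 (swap(8, 5)): offset=4, physical=[D,b,C,A,E,F,G,B,I], logical=[E,F,G,B,I,D,b,C,A]
After op 7 (rotate(-2)): offset=2, physical=[D,b,C,A,E,F,G,B,I], logical=[C,A,E,F,G,B,I,D,b]
After op 8 (rotate(+3)): offset=5, physical=[D,b,C,A,E,F,G,B,I], logical=[F,G,B,I,D,b,C,A,E]
After op 9 (replace(1, 'i')): offset=5, physical=[D,b,C,A,E,F,i,B,I], logical=[F,i,B,I,D,b,C,A,E]
After op 10 (swap(4, 5)): offset=5, physical=[b,D,C,A,E,F,i,B,I], logical=[F,i,B,I,b,D,C,A,E]

Answer: F,i,B,I,b,D,C,A,E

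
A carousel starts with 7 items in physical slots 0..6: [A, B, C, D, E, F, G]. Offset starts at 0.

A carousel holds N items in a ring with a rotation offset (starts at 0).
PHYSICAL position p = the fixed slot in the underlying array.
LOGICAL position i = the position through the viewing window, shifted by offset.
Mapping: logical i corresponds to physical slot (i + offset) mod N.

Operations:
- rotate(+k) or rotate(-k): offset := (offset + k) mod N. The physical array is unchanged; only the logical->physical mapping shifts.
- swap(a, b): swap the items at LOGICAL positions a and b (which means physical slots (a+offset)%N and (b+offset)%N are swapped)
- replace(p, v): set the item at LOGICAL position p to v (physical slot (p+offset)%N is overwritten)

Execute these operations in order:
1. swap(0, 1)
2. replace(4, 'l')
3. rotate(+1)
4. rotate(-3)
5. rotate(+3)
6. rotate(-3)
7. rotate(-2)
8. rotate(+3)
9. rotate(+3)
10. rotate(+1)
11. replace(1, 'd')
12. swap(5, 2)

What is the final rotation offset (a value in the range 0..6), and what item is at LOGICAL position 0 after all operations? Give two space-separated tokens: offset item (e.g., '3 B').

Answer: 3 D

Derivation:
After op 1 (swap(0, 1)): offset=0, physical=[B,A,C,D,E,F,G], logical=[B,A,C,D,E,F,G]
After op 2 (replace(4, 'l')): offset=0, physical=[B,A,C,D,l,F,G], logical=[B,A,C,D,l,F,G]
After op 3 (rotate(+1)): offset=1, physical=[B,A,C,D,l,F,G], logical=[A,C,D,l,F,G,B]
After op 4 (rotate(-3)): offset=5, physical=[B,A,C,D,l,F,G], logical=[F,G,B,A,C,D,l]
After op 5 (rotate(+3)): offset=1, physical=[B,A,C,D,l,F,G], logical=[A,C,D,l,F,G,B]
After op 6 (rotate(-3)): offset=5, physical=[B,A,C,D,l,F,G], logical=[F,G,B,A,C,D,l]
After op 7 (rotate(-2)): offset=3, physical=[B,A,C,D,l,F,G], logical=[D,l,F,G,B,A,C]
After op 8 (rotate(+3)): offset=6, physical=[B,A,C,D,l,F,G], logical=[G,B,A,C,D,l,F]
After op 9 (rotate(+3)): offset=2, physical=[B,A,C,D,l,F,G], logical=[C,D,l,F,G,B,A]
After op 10 (rotate(+1)): offset=3, physical=[B,A,C,D,l,F,G], logical=[D,l,F,G,B,A,C]
After op 11 (replace(1, 'd')): offset=3, physical=[B,A,C,D,d,F,G], logical=[D,d,F,G,B,A,C]
After op 12 (swap(5, 2)): offset=3, physical=[B,F,C,D,d,A,G], logical=[D,d,A,G,B,F,C]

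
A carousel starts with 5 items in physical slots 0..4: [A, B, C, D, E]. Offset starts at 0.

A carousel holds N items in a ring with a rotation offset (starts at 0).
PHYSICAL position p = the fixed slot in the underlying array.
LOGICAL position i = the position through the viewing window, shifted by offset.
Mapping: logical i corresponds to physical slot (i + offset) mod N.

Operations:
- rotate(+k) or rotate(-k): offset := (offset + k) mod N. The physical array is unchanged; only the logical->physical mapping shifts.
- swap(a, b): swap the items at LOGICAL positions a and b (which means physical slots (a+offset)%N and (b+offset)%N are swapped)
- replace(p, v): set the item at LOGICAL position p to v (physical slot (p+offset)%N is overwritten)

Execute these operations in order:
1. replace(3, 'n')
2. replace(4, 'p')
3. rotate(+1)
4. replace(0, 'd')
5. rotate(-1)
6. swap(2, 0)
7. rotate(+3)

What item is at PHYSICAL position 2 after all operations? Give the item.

Answer: A

Derivation:
After op 1 (replace(3, 'n')): offset=0, physical=[A,B,C,n,E], logical=[A,B,C,n,E]
After op 2 (replace(4, 'p')): offset=0, physical=[A,B,C,n,p], logical=[A,B,C,n,p]
After op 3 (rotate(+1)): offset=1, physical=[A,B,C,n,p], logical=[B,C,n,p,A]
After op 4 (replace(0, 'd')): offset=1, physical=[A,d,C,n,p], logical=[d,C,n,p,A]
After op 5 (rotate(-1)): offset=0, physical=[A,d,C,n,p], logical=[A,d,C,n,p]
After op 6 (swap(2, 0)): offset=0, physical=[C,d,A,n,p], logical=[C,d,A,n,p]
After op 7 (rotate(+3)): offset=3, physical=[C,d,A,n,p], logical=[n,p,C,d,A]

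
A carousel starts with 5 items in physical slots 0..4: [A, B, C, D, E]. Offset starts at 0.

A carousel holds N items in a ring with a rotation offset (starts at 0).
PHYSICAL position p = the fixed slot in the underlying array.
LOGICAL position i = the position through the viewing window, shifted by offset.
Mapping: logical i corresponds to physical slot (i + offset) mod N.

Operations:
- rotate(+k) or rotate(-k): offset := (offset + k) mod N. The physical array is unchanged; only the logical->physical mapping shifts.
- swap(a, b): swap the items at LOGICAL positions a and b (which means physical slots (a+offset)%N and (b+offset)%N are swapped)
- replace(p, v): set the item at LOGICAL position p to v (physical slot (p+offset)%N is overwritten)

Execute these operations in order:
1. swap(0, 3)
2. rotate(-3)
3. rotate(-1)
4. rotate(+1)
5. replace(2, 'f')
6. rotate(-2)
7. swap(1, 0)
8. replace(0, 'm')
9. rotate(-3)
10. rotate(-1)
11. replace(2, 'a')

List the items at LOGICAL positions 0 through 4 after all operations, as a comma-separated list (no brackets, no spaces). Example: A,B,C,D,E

After op 1 (swap(0, 3)): offset=0, physical=[D,B,C,A,E], logical=[D,B,C,A,E]
After op 2 (rotate(-3)): offset=2, physical=[D,B,C,A,E], logical=[C,A,E,D,B]
After op 3 (rotate(-1)): offset=1, physical=[D,B,C,A,E], logical=[B,C,A,E,D]
After op 4 (rotate(+1)): offset=2, physical=[D,B,C,A,E], logical=[C,A,E,D,B]
After op 5 (replace(2, 'f')): offset=2, physical=[D,B,C,A,f], logical=[C,A,f,D,B]
After op 6 (rotate(-2)): offset=0, physical=[D,B,C,A,f], logical=[D,B,C,A,f]
After op 7 (swap(1, 0)): offset=0, physical=[B,D,C,A,f], logical=[B,D,C,A,f]
After op 8 (replace(0, 'm')): offset=0, physical=[m,D,C,A,f], logical=[m,D,C,A,f]
After op 9 (rotate(-3)): offset=2, physical=[m,D,C,A,f], logical=[C,A,f,m,D]
After op 10 (rotate(-1)): offset=1, physical=[m,D,C,A,f], logical=[D,C,A,f,m]
After op 11 (replace(2, 'a')): offset=1, physical=[m,D,C,a,f], logical=[D,C,a,f,m]

Answer: D,C,a,f,m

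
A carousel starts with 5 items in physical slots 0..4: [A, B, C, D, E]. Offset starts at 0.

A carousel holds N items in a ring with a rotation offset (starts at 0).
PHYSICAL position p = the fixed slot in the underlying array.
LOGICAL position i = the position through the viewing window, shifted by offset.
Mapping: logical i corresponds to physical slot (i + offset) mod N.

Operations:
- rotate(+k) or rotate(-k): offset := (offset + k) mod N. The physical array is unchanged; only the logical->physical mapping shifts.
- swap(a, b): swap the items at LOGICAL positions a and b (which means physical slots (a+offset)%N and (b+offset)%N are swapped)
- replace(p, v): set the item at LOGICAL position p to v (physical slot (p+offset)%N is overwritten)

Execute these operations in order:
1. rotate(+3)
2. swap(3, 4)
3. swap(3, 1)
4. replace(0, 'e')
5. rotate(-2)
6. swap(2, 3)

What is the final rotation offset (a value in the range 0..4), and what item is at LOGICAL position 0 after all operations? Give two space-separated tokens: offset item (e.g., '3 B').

Answer: 1 E

Derivation:
After op 1 (rotate(+3)): offset=3, physical=[A,B,C,D,E], logical=[D,E,A,B,C]
After op 2 (swap(3, 4)): offset=3, physical=[A,C,B,D,E], logical=[D,E,A,C,B]
After op 3 (swap(3, 1)): offset=3, physical=[A,E,B,D,C], logical=[D,C,A,E,B]
After op 4 (replace(0, 'e')): offset=3, physical=[A,E,B,e,C], logical=[e,C,A,E,B]
After op 5 (rotate(-2)): offset=1, physical=[A,E,B,e,C], logical=[E,B,e,C,A]
After op 6 (swap(2, 3)): offset=1, physical=[A,E,B,C,e], logical=[E,B,C,e,A]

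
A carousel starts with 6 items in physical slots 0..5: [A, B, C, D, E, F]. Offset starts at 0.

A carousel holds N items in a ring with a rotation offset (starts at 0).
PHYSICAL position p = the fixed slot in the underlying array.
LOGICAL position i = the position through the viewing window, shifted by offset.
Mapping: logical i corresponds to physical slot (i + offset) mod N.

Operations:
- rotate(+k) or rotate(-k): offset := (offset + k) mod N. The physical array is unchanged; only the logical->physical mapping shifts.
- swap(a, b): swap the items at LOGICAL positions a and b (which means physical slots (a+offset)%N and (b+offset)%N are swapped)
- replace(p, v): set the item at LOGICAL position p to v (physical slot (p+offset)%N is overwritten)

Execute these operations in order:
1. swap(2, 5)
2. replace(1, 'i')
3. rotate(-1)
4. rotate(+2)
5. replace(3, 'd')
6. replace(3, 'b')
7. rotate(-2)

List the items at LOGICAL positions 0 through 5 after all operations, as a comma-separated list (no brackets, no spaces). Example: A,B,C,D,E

After op 1 (swap(2, 5)): offset=0, physical=[A,B,F,D,E,C], logical=[A,B,F,D,E,C]
After op 2 (replace(1, 'i')): offset=0, physical=[A,i,F,D,E,C], logical=[A,i,F,D,E,C]
After op 3 (rotate(-1)): offset=5, physical=[A,i,F,D,E,C], logical=[C,A,i,F,D,E]
After op 4 (rotate(+2)): offset=1, physical=[A,i,F,D,E,C], logical=[i,F,D,E,C,A]
After op 5 (replace(3, 'd')): offset=1, physical=[A,i,F,D,d,C], logical=[i,F,D,d,C,A]
After op 6 (replace(3, 'b')): offset=1, physical=[A,i,F,D,b,C], logical=[i,F,D,b,C,A]
After op 7 (rotate(-2)): offset=5, physical=[A,i,F,D,b,C], logical=[C,A,i,F,D,b]

Answer: C,A,i,F,D,b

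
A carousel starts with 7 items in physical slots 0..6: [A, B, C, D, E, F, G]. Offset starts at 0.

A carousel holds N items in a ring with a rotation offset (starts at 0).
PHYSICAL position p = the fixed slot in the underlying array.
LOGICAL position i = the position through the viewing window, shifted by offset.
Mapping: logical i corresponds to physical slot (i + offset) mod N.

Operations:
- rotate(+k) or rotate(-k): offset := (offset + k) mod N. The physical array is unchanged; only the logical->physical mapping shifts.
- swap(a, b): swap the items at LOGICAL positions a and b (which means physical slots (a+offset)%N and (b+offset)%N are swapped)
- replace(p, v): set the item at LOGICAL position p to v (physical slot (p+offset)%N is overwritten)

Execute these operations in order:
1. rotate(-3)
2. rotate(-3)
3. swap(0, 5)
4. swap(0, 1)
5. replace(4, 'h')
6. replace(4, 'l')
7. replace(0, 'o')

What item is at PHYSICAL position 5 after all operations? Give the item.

After op 1 (rotate(-3)): offset=4, physical=[A,B,C,D,E,F,G], logical=[E,F,G,A,B,C,D]
After op 2 (rotate(-3)): offset=1, physical=[A,B,C,D,E,F,G], logical=[B,C,D,E,F,G,A]
After op 3 (swap(0, 5)): offset=1, physical=[A,G,C,D,E,F,B], logical=[G,C,D,E,F,B,A]
After op 4 (swap(0, 1)): offset=1, physical=[A,C,G,D,E,F,B], logical=[C,G,D,E,F,B,A]
After op 5 (replace(4, 'h')): offset=1, physical=[A,C,G,D,E,h,B], logical=[C,G,D,E,h,B,A]
After op 6 (replace(4, 'l')): offset=1, physical=[A,C,G,D,E,l,B], logical=[C,G,D,E,l,B,A]
After op 7 (replace(0, 'o')): offset=1, physical=[A,o,G,D,E,l,B], logical=[o,G,D,E,l,B,A]

Answer: l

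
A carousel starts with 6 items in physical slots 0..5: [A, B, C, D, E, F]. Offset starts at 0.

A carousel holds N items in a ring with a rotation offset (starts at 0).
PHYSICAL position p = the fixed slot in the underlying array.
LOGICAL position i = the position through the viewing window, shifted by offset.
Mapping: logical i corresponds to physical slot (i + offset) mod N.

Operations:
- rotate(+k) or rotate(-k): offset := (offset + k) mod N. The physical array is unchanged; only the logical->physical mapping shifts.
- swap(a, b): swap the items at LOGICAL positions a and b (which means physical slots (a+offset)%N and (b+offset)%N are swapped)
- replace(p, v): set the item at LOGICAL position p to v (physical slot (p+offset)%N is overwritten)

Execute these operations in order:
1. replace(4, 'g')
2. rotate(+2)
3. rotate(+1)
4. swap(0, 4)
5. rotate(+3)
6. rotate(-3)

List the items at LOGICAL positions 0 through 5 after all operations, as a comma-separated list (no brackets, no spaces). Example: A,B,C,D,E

After op 1 (replace(4, 'g')): offset=0, physical=[A,B,C,D,g,F], logical=[A,B,C,D,g,F]
After op 2 (rotate(+2)): offset=2, physical=[A,B,C,D,g,F], logical=[C,D,g,F,A,B]
After op 3 (rotate(+1)): offset=3, physical=[A,B,C,D,g,F], logical=[D,g,F,A,B,C]
After op 4 (swap(0, 4)): offset=3, physical=[A,D,C,B,g,F], logical=[B,g,F,A,D,C]
After op 5 (rotate(+3)): offset=0, physical=[A,D,C,B,g,F], logical=[A,D,C,B,g,F]
After op 6 (rotate(-3)): offset=3, physical=[A,D,C,B,g,F], logical=[B,g,F,A,D,C]

Answer: B,g,F,A,D,C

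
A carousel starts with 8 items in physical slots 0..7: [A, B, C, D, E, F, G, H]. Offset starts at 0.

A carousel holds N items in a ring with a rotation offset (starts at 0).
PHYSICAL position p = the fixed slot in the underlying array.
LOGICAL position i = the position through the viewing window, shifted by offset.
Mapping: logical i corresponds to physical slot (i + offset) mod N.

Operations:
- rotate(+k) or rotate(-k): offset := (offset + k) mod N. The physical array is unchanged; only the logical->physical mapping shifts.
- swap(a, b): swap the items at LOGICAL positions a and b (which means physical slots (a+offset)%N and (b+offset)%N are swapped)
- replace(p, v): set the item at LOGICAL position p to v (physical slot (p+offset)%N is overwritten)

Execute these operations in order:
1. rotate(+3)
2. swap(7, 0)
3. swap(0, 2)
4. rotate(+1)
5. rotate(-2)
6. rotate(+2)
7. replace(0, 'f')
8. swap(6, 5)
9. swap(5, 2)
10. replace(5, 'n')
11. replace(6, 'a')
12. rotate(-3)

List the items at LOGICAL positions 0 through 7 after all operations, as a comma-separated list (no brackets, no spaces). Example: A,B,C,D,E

After op 1 (rotate(+3)): offset=3, physical=[A,B,C,D,E,F,G,H], logical=[D,E,F,G,H,A,B,C]
After op 2 (swap(7, 0)): offset=3, physical=[A,B,D,C,E,F,G,H], logical=[C,E,F,G,H,A,B,D]
After op 3 (swap(0, 2)): offset=3, physical=[A,B,D,F,E,C,G,H], logical=[F,E,C,G,H,A,B,D]
After op 4 (rotate(+1)): offset=4, physical=[A,B,D,F,E,C,G,H], logical=[E,C,G,H,A,B,D,F]
After op 5 (rotate(-2)): offset=2, physical=[A,B,D,F,E,C,G,H], logical=[D,F,E,C,G,H,A,B]
After op 6 (rotate(+2)): offset=4, physical=[A,B,D,F,E,C,G,H], logical=[E,C,G,H,A,B,D,F]
After op 7 (replace(0, 'f')): offset=4, physical=[A,B,D,F,f,C,G,H], logical=[f,C,G,H,A,B,D,F]
After op 8 (swap(6, 5)): offset=4, physical=[A,D,B,F,f,C,G,H], logical=[f,C,G,H,A,D,B,F]
After op 9 (swap(5, 2)): offset=4, physical=[A,G,B,F,f,C,D,H], logical=[f,C,D,H,A,G,B,F]
After op 10 (replace(5, 'n')): offset=4, physical=[A,n,B,F,f,C,D,H], logical=[f,C,D,H,A,n,B,F]
After op 11 (replace(6, 'a')): offset=4, physical=[A,n,a,F,f,C,D,H], logical=[f,C,D,H,A,n,a,F]
After op 12 (rotate(-3)): offset=1, physical=[A,n,a,F,f,C,D,H], logical=[n,a,F,f,C,D,H,A]

Answer: n,a,F,f,C,D,H,A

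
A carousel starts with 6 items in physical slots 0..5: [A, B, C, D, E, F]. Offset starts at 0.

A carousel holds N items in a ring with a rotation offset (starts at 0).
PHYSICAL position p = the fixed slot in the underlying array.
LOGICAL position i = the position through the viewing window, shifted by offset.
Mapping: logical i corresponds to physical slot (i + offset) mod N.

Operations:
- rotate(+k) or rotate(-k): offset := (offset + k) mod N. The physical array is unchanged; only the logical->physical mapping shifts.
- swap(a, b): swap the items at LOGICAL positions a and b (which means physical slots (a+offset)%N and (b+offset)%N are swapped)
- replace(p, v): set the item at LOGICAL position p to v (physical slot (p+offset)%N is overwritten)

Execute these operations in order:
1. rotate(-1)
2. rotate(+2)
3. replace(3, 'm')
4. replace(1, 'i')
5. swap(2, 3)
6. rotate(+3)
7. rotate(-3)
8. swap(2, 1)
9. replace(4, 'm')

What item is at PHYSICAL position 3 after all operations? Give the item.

After op 1 (rotate(-1)): offset=5, physical=[A,B,C,D,E,F], logical=[F,A,B,C,D,E]
After op 2 (rotate(+2)): offset=1, physical=[A,B,C,D,E,F], logical=[B,C,D,E,F,A]
After op 3 (replace(3, 'm')): offset=1, physical=[A,B,C,D,m,F], logical=[B,C,D,m,F,A]
After op 4 (replace(1, 'i')): offset=1, physical=[A,B,i,D,m,F], logical=[B,i,D,m,F,A]
After op 5 (swap(2, 3)): offset=1, physical=[A,B,i,m,D,F], logical=[B,i,m,D,F,A]
After op 6 (rotate(+3)): offset=4, physical=[A,B,i,m,D,F], logical=[D,F,A,B,i,m]
After op 7 (rotate(-3)): offset=1, physical=[A,B,i,m,D,F], logical=[B,i,m,D,F,A]
After op 8 (swap(2, 1)): offset=1, physical=[A,B,m,i,D,F], logical=[B,m,i,D,F,A]
After op 9 (replace(4, 'm')): offset=1, physical=[A,B,m,i,D,m], logical=[B,m,i,D,m,A]

Answer: i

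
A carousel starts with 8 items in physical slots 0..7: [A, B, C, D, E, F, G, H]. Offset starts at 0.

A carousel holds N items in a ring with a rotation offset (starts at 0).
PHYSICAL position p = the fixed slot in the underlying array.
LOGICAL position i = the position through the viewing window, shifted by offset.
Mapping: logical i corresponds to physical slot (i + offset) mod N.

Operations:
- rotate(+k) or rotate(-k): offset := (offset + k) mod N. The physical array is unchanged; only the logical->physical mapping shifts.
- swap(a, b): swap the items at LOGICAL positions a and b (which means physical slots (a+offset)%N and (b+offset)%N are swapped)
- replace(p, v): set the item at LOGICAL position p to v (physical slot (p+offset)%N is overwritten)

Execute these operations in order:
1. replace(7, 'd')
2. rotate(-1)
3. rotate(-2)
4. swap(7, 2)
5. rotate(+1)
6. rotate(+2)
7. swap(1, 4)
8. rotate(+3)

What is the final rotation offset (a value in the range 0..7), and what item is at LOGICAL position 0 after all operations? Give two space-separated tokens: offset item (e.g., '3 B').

After op 1 (replace(7, 'd')): offset=0, physical=[A,B,C,D,E,F,G,d], logical=[A,B,C,D,E,F,G,d]
After op 2 (rotate(-1)): offset=7, physical=[A,B,C,D,E,F,G,d], logical=[d,A,B,C,D,E,F,G]
After op 3 (rotate(-2)): offset=5, physical=[A,B,C,D,E,F,G,d], logical=[F,G,d,A,B,C,D,E]
After op 4 (swap(7, 2)): offset=5, physical=[A,B,C,D,d,F,G,E], logical=[F,G,E,A,B,C,D,d]
After op 5 (rotate(+1)): offset=6, physical=[A,B,C,D,d,F,G,E], logical=[G,E,A,B,C,D,d,F]
After op 6 (rotate(+2)): offset=0, physical=[A,B,C,D,d,F,G,E], logical=[A,B,C,D,d,F,G,E]
After op 7 (swap(1, 4)): offset=0, physical=[A,d,C,D,B,F,G,E], logical=[A,d,C,D,B,F,G,E]
After op 8 (rotate(+3)): offset=3, physical=[A,d,C,D,B,F,G,E], logical=[D,B,F,G,E,A,d,C]

Answer: 3 D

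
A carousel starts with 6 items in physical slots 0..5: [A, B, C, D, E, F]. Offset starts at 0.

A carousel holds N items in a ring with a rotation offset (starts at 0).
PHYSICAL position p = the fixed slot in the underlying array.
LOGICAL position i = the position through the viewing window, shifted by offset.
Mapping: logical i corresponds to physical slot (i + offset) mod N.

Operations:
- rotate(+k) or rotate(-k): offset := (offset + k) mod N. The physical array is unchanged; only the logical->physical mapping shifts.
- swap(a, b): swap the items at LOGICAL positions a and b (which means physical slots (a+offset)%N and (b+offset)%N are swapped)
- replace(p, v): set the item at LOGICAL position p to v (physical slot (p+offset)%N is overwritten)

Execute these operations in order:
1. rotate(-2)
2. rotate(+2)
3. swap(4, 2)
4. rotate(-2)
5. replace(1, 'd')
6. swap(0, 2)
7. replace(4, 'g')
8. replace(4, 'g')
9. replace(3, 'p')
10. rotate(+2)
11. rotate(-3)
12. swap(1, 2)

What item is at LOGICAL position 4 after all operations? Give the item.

After op 1 (rotate(-2)): offset=4, physical=[A,B,C,D,E,F], logical=[E,F,A,B,C,D]
After op 2 (rotate(+2)): offset=0, physical=[A,B,C,D,E,F], logical=[A,B,C,D,E,F]
After op 3 (swap(4, 2)): offset=0, physical=[A,B,E,D,C,F], logical=[A,B,E,D,C,F]
After op 4 (rotate(-2)): offset=4, physical=[A,B,E,D,C,F], logical=[C,F,A,B,E,D]
After op 5 (replace(1, 'd')): offset=4, physical=[A,B,E,D,C,d], logical=[C,d,A,B,E,D]
After op 6 (swap(0, 2)): offset=4, physical=[C,B,E,D,A,d], logical=[A,d,C,B,E,D]
After op 7 (replace(4, 'g')): offset=4, physical=[C,B,g,D,A,d], logical=[A,d,C,B,g,D]
After op 8 (replace(4, 'g')): offset=4, physical=[C,B,g,D,A,d], logical=[A,d,C,B,g,D]
After op 9 (replace(3, 'p')): offset=4, physical=[C,p,g,D,A,d], logical=[A,d,C,p,g,D]
After op 10 (rotate(+2)): offset=0, physical=[C,p,g,D,A,d], logical=[C,p,g,D,A,d]
After op 11 (rotate(-3)): offset=3, physical=[C,p,g,D,A,d], logical=[D,A,d,C,p,g]
After op 12 (swap(1, 2)): offset=3, physical=[C,p,g,D,d,A], logical=[D,d,A,C,p,g]

Answer: p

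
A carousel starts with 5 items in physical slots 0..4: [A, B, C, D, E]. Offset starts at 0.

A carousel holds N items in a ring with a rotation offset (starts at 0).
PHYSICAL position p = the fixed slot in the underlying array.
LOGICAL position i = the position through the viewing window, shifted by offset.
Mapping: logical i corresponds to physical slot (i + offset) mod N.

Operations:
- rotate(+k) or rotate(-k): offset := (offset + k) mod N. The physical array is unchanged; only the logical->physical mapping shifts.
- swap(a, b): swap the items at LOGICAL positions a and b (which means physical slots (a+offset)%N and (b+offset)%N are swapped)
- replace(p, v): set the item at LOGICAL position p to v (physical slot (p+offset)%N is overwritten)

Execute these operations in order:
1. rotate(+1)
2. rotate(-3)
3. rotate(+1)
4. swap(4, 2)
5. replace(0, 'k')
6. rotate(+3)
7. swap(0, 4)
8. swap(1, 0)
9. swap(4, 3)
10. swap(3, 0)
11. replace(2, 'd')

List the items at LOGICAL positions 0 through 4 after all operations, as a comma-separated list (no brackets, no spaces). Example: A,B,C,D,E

Answer: C,D,d,B,A

Derivation:
After op 1 (rotate(+1)): offset=1, physical=[A,B,C,D,E], logical=[B,C,D,E,A]
After op 2 (rotate(-3)): offset=3, physical=[A,B,C,D,E], logical=[D,E,A,B,C]
After op 3 (rotate(+1)): offset=4, physical=[A,B,C,D,E], logical=[E,A,B,C,D]
After op 4 (swap(4, 2)): offset=4, physical=[A,D,C,B,E], logical=[E,A,D,C,B]
After op 5 (replace(0, 'k')): offset=4, physical=[A,D,C,B,k], logical=[k,A,D,C,B]
After op 6 (rotate(+3)): offset=2, physical=[A,D,C,B,k], logical=[C,B,k,A,D]
After op 7 (swap(0, 4)): offset=2, physical=[A,C,D,B,k], logical=[D,B,k,A,C]
After op 8 (swap(1, 0)): offset=2, physical=[A,C,B,D,k], logical=[B,D,k,A,C]
After op 9 (swap(4, 3)): offset=2, physical=[C,A,B,D,k], logical=[B,D,k,C,A]
After op 10 (swap(3, 0)): offset=2, physical=[B,A,C,D,k], logical=[C,D,k,B,A]
After op 11 (replace(2, 'd')): offset=2, physical=[B,A,C,D,d], logical=[C,D,d,B,A]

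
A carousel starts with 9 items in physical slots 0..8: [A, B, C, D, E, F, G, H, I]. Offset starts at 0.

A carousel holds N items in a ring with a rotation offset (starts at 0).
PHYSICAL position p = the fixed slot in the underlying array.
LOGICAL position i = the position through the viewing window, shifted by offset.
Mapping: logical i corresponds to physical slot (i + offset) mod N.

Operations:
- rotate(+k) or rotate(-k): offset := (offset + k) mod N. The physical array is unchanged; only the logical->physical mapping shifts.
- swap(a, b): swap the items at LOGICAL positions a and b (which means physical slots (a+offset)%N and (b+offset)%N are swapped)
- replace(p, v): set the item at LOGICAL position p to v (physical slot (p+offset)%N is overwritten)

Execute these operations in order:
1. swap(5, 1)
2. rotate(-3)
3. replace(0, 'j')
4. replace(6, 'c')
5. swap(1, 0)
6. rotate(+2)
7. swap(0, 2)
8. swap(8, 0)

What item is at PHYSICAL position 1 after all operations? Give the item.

After op 1 (swap(5, 1)): offset=0, physical=[A,F,C,D,E,B,G,H,I], logical=[A,F,C,D,E,B,G,H,I]
After op 2 (rotate(-3)): offset=6, physical=[A,F,C,D,E,B,G,H,I], logical=[G,H,I,A,F,C,D,E,B]
After op 3 (replace(0, 'j')): offset=6, physical=[A,F,C,D,E,B,j,H,I], logical=[j,H,I,A,F,C,D,E,B]
After op 4 (replace(6, 'c')): offset=6, physical=[A,F,C,c,E,B,j,H,I], logical=[j,H,I,A,F,C,c,E,B]
After op 5 (swap(1, 0)): offset=6, physical=[A,F,C,c,E,B,H,j,I], logical=[H,j,I,A,F,C,c,E,B]
After op 6 (rotate(+2)): offset=8, physical=[A,F,C,c,E,B,H,j,I], logical=[I,A,F,C,c,E,B,H,j]
After op 7 (swap(0, 2)): offset=8, physical=[A,I,C,c,E,B,H,j,F], logical=[F,A,I,C,c,E,B,H,j]
After op 8 (swap(8, 0)): offset=8, physical=[A,I,C,c,E,B,H,F,j], logical=[j,A,I,C,c,E,B,H,F]

Answer: I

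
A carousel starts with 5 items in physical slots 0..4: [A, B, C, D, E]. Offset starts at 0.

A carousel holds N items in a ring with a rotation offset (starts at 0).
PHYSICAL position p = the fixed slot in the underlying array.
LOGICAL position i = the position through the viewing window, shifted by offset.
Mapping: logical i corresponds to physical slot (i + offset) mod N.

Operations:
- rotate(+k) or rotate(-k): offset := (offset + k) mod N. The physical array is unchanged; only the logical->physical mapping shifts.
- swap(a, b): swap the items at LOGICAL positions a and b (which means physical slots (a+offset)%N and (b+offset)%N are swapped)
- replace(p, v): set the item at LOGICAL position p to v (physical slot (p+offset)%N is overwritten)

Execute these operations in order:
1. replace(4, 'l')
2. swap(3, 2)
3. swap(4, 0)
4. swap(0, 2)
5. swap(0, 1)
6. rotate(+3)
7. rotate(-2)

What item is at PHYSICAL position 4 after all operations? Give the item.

After op 1 (replace(4, 'l')): offset=0, physical=[A,B,C,D,l], logical=[A,B,C,D,l]
After op 2 (swap(3, 2)): offset=0, physical=[A,B,D,C,l], logical=[A,B,D,C,l]
After op 3 (swap(4, 0)): offset=0, physical=[l,B,D,C,A], logical=[l,B,D,C,A]
After op 4 (swap(0, 2)): offset=0, physical=[D,B,l,C,A], logical=[D,B,l,C,A]
After op 5 (swap(0, 1)): offset=0, physical=[B,D,l,C,A], logical=[B,D,l,C,A]
After op 6 (rotate(+3)): offset=3, physical=[B,D,l,C,A], logical=[C,A,B,D,l]
After op 7 (rotate(-2)): offset=1, physical=[B,D,l,C,A], logical=[D,l,C,A,B]

Answer: A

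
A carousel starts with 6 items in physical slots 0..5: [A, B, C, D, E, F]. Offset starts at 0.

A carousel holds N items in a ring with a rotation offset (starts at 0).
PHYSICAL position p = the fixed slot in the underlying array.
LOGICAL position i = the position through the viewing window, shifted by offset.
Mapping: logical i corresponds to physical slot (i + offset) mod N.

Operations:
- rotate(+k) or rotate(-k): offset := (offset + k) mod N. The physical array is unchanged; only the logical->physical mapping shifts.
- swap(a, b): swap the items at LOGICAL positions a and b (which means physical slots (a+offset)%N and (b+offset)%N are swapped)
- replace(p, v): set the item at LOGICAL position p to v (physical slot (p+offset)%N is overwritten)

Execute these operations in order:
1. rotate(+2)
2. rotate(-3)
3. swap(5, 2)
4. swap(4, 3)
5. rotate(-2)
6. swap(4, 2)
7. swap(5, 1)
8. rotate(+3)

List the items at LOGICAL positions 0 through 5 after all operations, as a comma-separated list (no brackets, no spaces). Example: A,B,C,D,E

Answer: A,F,B,C,D,E

Derivation:
After op 1 (rotate(+2)): offset=2, physical=[A,B,C,D,E,F], logical=[C,D,E,F,A,B]
After op 2 (rotate(-3)): offset=5, physical=[A,B,C,D,E,F], logical=[F,A,B,C,D,E]
After op 3 (swap(5, 2)): offset=5, physical=[A,E,C,D,B,F], logical=[F,A,E,C,D,B]
After op 4 (swap(4, 3)): offset=5, physical=[A,E,D,C,B,F], logical=[F,A,E,D,C,B]
After op 5 (rotate(-2)): offset=3, physical=[A,E,D,C,B,F], logical=[C,B,F,A,E,D]
After op 6 (swap(4, 2)): offset=3, physical=[A,F,D,C,B,E], logical=[C,B,E,A,F,D]
After op 7 (swap(5, 1)): offset=3, physical=[A,F,B,C,D,E], logical=[C,D,E,A,F,B]
After op 8 (rotate(+3)): offset=0, physical=[A,F,B,C,D,E], logical=[A,F,B,C,D,E]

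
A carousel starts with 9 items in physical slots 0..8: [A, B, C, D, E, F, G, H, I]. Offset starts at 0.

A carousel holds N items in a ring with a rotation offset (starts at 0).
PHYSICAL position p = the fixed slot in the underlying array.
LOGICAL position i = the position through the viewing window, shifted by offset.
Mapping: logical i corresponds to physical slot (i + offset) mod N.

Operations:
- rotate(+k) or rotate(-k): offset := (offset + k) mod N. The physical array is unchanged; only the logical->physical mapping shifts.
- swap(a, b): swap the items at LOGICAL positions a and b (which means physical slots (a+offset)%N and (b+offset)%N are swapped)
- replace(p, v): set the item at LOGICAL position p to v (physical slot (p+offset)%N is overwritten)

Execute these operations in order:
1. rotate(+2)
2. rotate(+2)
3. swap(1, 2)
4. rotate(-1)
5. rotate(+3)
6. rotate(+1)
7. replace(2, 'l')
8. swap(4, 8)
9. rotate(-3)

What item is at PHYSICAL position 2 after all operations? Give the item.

Answer: F

Derivation:
After op 1 (rotate(+2)): offset=2, physical=[A,B,C,D,E,F,G,H,I], logical=[C,D,E,F,G,H,I,A,B]
After op 2 (rotate(+2)): offset=4, physical=[A,B,C,D,E,F,G,H,I], logical=[E,F,G,H,I,A,B,C,D]
After op 3 (swap(1, 2)): offset=4, physical=[A,B,C,D,E,G,F,H,I], logical=[E,G,F,H,I,A,B,C,D]
After op 4 (rotate(-1)): offset=3, physical=[A,B,C,D,E,G,F,H,I], logical=[D,E,G,F,H,I,A,B,C]
After op 5 (rotate(+3)): offset=6, physical=[A,B,C,D,E,G,F,H,I], logical=[F,H,I,A,B,C,D,E,G]
After op 6 (rotate(+1)): offset=7, physical=[A,B,C,D,E,G,F,H,I], logical=[H,I,A,B,C,D,E,G,F]
After op 7 (replace(2, 'l')): offset=7, physical=[l,B,C,D,E,G,F,H,I], logical=[H,I,l,B,C,D,E,G,F]
After op 8 (swap(4, 8)): offset=7, physical=[l,B,F,D,E,G,C,H,I], logical=[H,I,l,B,F,D,E,G,C]
After op 9 (rotate(-3)): offset=4, physical=[l,B,F,D,E,G,C,H,I], logical=[E,G,C,H,I,l,B,F,D]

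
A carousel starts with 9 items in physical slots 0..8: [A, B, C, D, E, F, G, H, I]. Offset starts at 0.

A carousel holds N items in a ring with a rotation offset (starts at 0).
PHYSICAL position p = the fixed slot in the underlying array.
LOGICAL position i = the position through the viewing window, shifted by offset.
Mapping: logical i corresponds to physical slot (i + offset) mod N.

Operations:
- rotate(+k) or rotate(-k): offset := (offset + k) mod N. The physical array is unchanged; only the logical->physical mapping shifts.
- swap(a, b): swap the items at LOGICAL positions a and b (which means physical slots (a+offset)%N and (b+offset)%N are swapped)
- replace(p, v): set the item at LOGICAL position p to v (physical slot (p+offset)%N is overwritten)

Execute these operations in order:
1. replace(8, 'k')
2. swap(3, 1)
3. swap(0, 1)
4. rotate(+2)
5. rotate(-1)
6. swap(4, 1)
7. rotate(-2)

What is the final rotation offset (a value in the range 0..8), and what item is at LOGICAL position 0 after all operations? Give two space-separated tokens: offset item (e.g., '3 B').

After op 1 (replace(8, 'k')): offset=0, physical=[A,B,C,D,E,F,G,H,k], logical=[A,B,C,D,E,F,G,H,k]
After op 2 (swap(3, 1)): offset=0, physical=[A,D,C,B,E,F,G,H,k], logical=[A,D,C,B,E,F,G,H,k]
After op 3 (swap(0, 1)): offset=0, physical=[D,A,C,B,E,F,G,H,k], logical=[D,A,C,B,E,F,G,H,k]
After op 4 (rotate(+2)): offset=2, physical=[D,A,C,B,E,F,G,H,k], logical=[C,B,E,F,G,H,k,D,A]
After op 5 (rotate(-1)): offset=1, physical=[D,A,C,B,E,F,G,H,k], logical=[A,C,B,E,F,G,H,k,D]
After op 6 (swap(4, 1)): offset=1, physical=[D,A,F,B,E,C,G,H,k], logical=[A,F,B,E,C,G,H,k,D]
After op 7 (rotate(-2)): offset=8, physical=[D,A,F,B,E,C,G,H,k], logical=[k,D,A,F,B,E,C,G,H]

Answer: 8 k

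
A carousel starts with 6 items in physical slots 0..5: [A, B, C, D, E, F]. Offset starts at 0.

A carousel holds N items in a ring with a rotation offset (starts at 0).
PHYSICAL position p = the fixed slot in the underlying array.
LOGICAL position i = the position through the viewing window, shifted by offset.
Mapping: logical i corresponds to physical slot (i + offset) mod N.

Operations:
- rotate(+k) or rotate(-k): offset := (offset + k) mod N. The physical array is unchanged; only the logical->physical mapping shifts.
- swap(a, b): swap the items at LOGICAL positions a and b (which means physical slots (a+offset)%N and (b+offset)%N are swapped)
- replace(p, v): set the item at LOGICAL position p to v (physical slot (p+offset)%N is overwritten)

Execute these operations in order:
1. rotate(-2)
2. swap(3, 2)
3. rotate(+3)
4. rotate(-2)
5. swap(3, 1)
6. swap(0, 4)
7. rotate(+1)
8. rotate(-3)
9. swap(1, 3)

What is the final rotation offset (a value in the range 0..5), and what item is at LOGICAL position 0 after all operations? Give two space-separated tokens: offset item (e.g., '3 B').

After op 1 (rotate(-2)): offset=4, physical=[A,B,C,D,E,F], logical=[E,F,A,B,C,D]
After op 2 (swap(3, 2)): offset=4, physical=[B,A,C,D,E,F], logical=[E,F,B,A,C,D]
After op 3 (rotate(+3)): offset=1, physical=[B,A,C,D,E,F], logical=[A,C,D,E,F,B]
After op 4 (rotate(-2)): offset=5, physical=[B,A,C,D,E,F], logical=[F,B,A,C,D,E]
After op 5 (swap(3, 1)): offset=5, physical=[C,A,B,D,E,F], logical=[F,C,A,B,D,E]
After op 6 (swap(0, 4)): offset=5, physical=[C,A,B,F,E,D], logical=[D,C,A,B,F,E]
After op 7 (rotate(+1)): offset=0, physical=[C,A,B,F,E,D], logical=[C,A,B,F,E,D]
After op 8 (rotate(-3)): offset=3, physical=[C,A,B,F,E,D], logical=[F,E,D,C,A,B]
After op 9 (swap(1, 3)): offset=3, physical=[E,A,B,F,C,D], logical=[F,C,D,E,A,B]

Answer: 3 F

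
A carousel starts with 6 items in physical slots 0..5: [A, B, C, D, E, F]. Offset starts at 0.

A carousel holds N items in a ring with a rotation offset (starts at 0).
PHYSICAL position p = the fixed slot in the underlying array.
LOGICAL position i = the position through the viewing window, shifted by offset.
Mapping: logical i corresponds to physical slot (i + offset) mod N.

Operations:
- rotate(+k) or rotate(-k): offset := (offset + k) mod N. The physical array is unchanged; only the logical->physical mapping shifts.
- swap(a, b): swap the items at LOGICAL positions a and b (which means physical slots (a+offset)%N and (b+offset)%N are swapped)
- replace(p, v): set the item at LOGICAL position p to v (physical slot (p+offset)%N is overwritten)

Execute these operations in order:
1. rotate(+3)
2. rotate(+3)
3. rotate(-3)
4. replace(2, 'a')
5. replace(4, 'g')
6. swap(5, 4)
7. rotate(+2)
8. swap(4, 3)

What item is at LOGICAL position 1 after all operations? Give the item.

After op 1 (rotate(+3)): offset=3, physical=[A,B,C,D,E,F], logical=[D,E,F,A,B,C]
After op 2 (rotate(+3)): offset=0, physical=[A,B,C,D,E,F], logical=[A,B,C,D,E,F]
After op 3 (rotate(-3)): offset=3, physical=[A,B,C,D,E,F], logical=[D,E,F,A,B,C]
After op 4 (replace(2, 'a')): offset=3, physical=[A,B,C,D,E,a], logical=[D,E,a,A,B,C]
After op 5 (replace(4, 'g')): offset=3, physical=[A,g,C,D,E,a], logical=[D,E,a,A,g,C]
After op 6 (swap(5, 4)): offset=3, physical=[A,C,g,D,E,a], logical=[D,E,a,A,C,g]
After op 7 (rotate(+2)): offset=5, physical=[A,C,g,D,E,a], logical=[a,A,C,g,D,E]
After op 8 (swap(4, 3)): offset=5, physical=[A,C,D,g,E,a], logical=[a,A,C,D,g,E]

Answer: A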